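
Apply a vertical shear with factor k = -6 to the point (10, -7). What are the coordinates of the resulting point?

Shear matrix for vertical shear with factor k = -6:
[[1, 0], [-6, 1]]
Result: (10, -7) → (10, -67)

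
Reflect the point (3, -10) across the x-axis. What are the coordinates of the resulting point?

Reflection across x-axis: (3, -10) → (3, 10)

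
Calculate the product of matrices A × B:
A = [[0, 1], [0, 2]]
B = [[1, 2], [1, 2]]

Matrix multiplication:
C[0][0] = 0×1 + 1×1 = 1
C[0][1] = 0×2 + 1×2 = 2
C[1][0] = 0×1 + 2×1 = 2
C[1][1] = 0×2 + 2×2 = 4
Result: [[1, 2], [2, 4]]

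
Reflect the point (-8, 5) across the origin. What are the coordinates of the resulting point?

Reflection across origin: (-8, 5) → (8, -5)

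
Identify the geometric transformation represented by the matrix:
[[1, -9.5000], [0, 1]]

This matrix represents: horizontal shear with factor -9.5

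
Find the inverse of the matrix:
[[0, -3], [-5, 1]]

For [[a,b],[c,d]], inverse = (1/det)·[[d,-b],[-c,a]]
det = (0)(1) - (-3)(-5) = 0 - 15 = -15
Inverse = (1/-15)·[[1, 3], [5, 0]]
= [[-1/15, -1/5], [-1/3, 0]]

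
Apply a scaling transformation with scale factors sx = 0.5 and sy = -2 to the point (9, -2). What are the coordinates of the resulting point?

Scaling matrix:
[[0.50, 0], [0, -2]]
Result: (9 × 0.5, -2 × -2) = (4.5, 4)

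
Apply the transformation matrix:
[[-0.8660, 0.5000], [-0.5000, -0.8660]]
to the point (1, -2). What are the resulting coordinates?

Matrix multiplication:
[[-0.8660, 0.5000], [-0.5000, -0.8660]] × [1, -2]ᵀ
= [(-0.8660)(1) + (0.5000)(-2), (-0.5000)(1) + (-0.8660)(-2)]ᵀ
= [-1.8660, 1.2320]ᵀ
Result: (-1.8660, 1.2320)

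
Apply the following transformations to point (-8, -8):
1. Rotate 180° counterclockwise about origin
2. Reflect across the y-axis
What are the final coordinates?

Step 1: Rotate 180° → (8, 8)
Step 2: Reflect across y-axis → (-8, 8)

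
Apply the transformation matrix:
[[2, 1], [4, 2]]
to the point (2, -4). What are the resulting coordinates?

Matrix multiplication:
[[2, 1], [4, 2]] × [2, -4]ᵀ
= [(2)(2) + (1)(-4), (4)(2) + (2)(-4)]ᵀ
= [0, 0]ᵀ
Result: (0, 0)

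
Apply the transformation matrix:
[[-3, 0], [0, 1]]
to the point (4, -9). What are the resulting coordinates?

Matrix multiplication:
[[-3, 0], [0, 1]] × [4, -9]ᵀ
= [(-3)(4) + (0)(-9), (0)(4) + (1)(-9)]ᵀ
= [-12, -9]ᵀ
Result: (-12, -9)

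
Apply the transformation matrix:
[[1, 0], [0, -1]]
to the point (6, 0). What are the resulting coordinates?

Matrix multiplication:
[[1, 0], [0, -1]] × [6, 0]ᵀ
= [(1)(6) + (0)(0), (0)(6) + (-1)(0)]ᵀ
= [6, 0]ᵀ
Result: (6, 0)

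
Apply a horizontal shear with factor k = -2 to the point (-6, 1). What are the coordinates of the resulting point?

Shear matrix for horizontal shear with factor k = -2:
[[1, -2], [0, 1]]
Result: (-6, 1) → (-8, 1)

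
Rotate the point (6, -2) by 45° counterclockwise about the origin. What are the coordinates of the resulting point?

Rotation matrix for 45°: [[cos 45°, -sin 45°], [sin 45°, cos 45°]] ≈ [[0.707107, -0.707107], [0.707107, 0.707107]]
[[0.707107, -0.707107], [0.707107, 0.707107]] × [6, -2]ᵀ ≈ [5.6569, 2.8284]ᵀ
Result: (5.6569, 2.8284)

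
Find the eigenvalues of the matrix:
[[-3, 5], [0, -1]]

Characteristic equation: det(A - λI) = 0
λ² - (trace)λ + (det) = 0
trace = -3 + -1 = -4, det = (-3)(-1) - (5)(0) = 3
λ² - (-4)λ + (3) = 0
λ = (-4 ± √((-4)² - 4·(3))) / 2 = (-4 ± √4) / 2
Solving: λ = -3, -1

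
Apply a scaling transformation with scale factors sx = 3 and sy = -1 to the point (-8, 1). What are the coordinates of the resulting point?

Scaling matrix:
[[3, 0], [0, -1]]
Result: (-8 × 3, 1 × -1) = (-24, -1)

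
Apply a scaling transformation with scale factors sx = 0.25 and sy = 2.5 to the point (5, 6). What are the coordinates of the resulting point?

Scaling matrix:
[[0.25, 0], [0, 2.50]]
Result: (5 × 0.25, 6 × 2.5) = (1.25, 15)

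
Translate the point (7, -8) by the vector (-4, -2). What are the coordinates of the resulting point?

Translation by (-4, -2) (homogeneous matrix [[1, 0, -4], [0, 1, -2], [0, 0, 1]]):
x' = 7 + -4 = 3
y' = -8 + -2 = -10
Result: (3, -10)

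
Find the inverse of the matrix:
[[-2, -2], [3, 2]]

For [[a,b],[c,d]], inverse = (1/det)·[[d,-b],[-c,a]]
det = (-2)(2) - (-2)(3) = -4 - -6 = 2
Inverse = (1/2)·[[2, 2], [-3, -2]]
= [[1, 1], [-3/2, -1]]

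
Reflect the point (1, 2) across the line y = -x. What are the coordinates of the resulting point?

Reflection across line y = -x: (1, 2) → (-2, -1)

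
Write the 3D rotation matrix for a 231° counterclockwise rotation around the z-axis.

Rotation matrix for counterclockwise 231° around z-axis:
cos(231°) = -0.6293, sin(231°) = -0.7771
Result: [[-0.6293, 0.7771, 0], [-0.7771, -0.6293, 0], [0, 0, 1]]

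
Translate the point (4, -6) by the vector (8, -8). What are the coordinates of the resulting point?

Translation by (8, -8) (homogeneous matrix [[1, 0, 8], [0, 1, -8], [0, 0, 1]]):
x' = 4 + 8 = 12
y' = -6 + -8 = -14
Result: (12, -14)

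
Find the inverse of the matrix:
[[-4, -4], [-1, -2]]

For [[a,b],[c,d]], inverse = (1/det)·[[d,-b],[-c,a]]
det = (-4)(-2) - (-4)(-1) = 8 - 4 = 4
Inverse = (1/4)·[[-2, 4], [1, -4]]
= [[-1/2, 1], [1/4, -1]]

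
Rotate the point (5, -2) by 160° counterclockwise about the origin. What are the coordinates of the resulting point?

Rotation matrix for 160°: [[cos 160°, -sin 160°], [sin 160°, cos 160°]] ≈ [[-0.939693, -0.342020], [0.342020, -0.939693]]
[[-0.939693, -0.342020], [0.342020, -0.939693]] × [5, -2]ᵀ ≈ [-4.0144, 3.5895]ᵀ
Result: (-4.0144, 3.5895)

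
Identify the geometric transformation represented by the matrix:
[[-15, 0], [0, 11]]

This matrix represents: non-uniform scaling by sx = -15, sy = 11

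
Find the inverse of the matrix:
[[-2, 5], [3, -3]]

For [[a,b],[c,d]], inverse = (1/det)·[[d,-b],[-c,a]]
det = (-2)(-3) - (5)(3) = 6 - 15 = -9
Inverse = (1/-9)·[[-3, -5], [-3, -2]]
= [[1/3, 5/9], [1/3, 2/9]]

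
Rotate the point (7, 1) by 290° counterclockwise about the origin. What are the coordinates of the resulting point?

Rotation matrix for 290°: [[cos 290°, -sin 290°], [sin 290°, cos 290°]] ≈ [[0.342020, 0.939693], [-0.939693, 0.342020]]
[[0.342020, 0.939693], [-0.939693, 0.342020]] × [7, 1]ᵀ ≈ [3.3338, -6.2358]ᵀ
Result: (3.3338, -6.2358)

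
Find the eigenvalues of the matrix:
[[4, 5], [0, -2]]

Characteristic equation: det(A - λI) = 0
λ² - (trace)λ + (det) = 0
trace = 4 + -2 = 2, det = (4)(-2) - (5)(0) = -8
λ² - (2)λ + (-8) = 0
λ = (2 ± √((2)² - 4·(-8))) / 2 = (2 ± √36) / 2
Solving: λ = -2, 4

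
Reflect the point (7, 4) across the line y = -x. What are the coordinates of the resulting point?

Reflection across line y = -x: (7, 4) → (-4, -7)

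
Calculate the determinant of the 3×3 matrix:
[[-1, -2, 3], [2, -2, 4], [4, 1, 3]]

Expansion along first row:
det = -1·det([[-2,4],[1,3]]) - -2·det([[2,4],[4,3]]) + 3·det([[2,-2],[4,1]])
    = -1·(-2·3 - 4·1) - -2·(2·3 - 4·4) + 3·(2·1 - -2·4)
    = -1·-10 - -2·-10 + 3·10
    = 10 + -20 + 30 = 20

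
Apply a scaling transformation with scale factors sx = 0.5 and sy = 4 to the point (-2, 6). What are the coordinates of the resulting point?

Scaling matrix:
[[0.50, 0], [0, 4]]
Result: (-2 × 0.5, 6 × 4) = (-1, 24)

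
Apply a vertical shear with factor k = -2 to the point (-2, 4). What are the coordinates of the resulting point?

Shear matrix for vertical shear with factor k = -2:
[[1, 0], [-2, 1]]
Result: (-2, 4) → (-2, 8)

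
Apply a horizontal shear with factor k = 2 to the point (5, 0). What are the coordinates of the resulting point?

Shear matrix for horizontal shear with factor k = 2:
[[1, 2], [0, 1]]
Result: (5, 0) → (5, 0)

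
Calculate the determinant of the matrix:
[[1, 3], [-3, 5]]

For a 2×2 matrix [[a, b], [c, d]], det = ad - bc
det = (1)(5) - (3)(-3) = 5 - -9 = 14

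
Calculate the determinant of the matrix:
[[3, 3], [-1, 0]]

For a 2×2 matrix [[a, b], [c, d]], det = ad - bc
det = (3)(0) - (3)(-1) = 0 - -3 = 3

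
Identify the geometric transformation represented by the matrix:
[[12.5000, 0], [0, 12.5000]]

This matrix represents: uniform scaling by factor 12.5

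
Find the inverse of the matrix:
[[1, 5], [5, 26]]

For [[a,b],[c,d]], inverse = (1/det)·[[d,-b],[-c,a]]
det = (1)(26) - (5)(5) = 26 - 25 = 1
Inverse = [[26, -5], [-5, 1]]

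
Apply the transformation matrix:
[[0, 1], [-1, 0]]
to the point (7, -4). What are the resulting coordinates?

Matrix multiplication:
[[0, 1], [-1, 0]] × [7, -4]ᵀ
= [(0)(7) + (1)(-4), (-1)(7) + (0)(-4)]ᵀ
= [-4, -7]ᵀ
Result: (-4, -7)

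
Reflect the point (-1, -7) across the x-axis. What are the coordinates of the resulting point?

Reflection across x-axis: (-1, -7) → (-1, 7)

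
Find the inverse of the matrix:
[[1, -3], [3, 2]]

For [[a,b],[c,d]], inverse = (1/det)·[[d,-b],[-c,a]]
det = (1)(2) - (-3)(3) = 2 - -9 = 11
Inverse = (1/11)·[[2, 3], [-3, 1]]
= [[2/11, 3/11], [-3/11, 1/11]]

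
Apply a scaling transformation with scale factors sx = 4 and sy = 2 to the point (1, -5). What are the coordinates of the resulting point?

Scaling matrix:
[[4, 0], [0, 2]]
Result: (1 × 4, -5 × 2) = (4, -10)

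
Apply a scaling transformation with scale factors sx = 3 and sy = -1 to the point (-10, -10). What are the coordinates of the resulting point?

Scaling matrix:
[[3, 0], [0, -1]]
Result: (-10 × 3, -10 × -1) = (-30, 10)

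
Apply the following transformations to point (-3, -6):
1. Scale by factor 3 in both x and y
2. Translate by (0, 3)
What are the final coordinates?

Step 1: Scale (-3, -6) by 3 → (-9, -18)
Step 2: Translate by (0, 3) → (-9, -15)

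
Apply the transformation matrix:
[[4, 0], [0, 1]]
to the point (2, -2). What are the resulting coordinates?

Matrix multiplication:
[[4, 0], [0, 1]] × [2, -2]ᵀ
= [(4)(2) + (0)(-2), (0)(2) + (1)(-2)]ᵀ
= [8, -2]ᵀ
Result: (8, -2)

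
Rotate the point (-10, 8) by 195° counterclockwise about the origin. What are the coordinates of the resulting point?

Rotation matrix for 195°: [[cos 195°, -sin 195°], [sin 195°, cos 195°]] ≈ [[-0.965926, 0.258819], [-0.258819, -0.965926]]
[[-0.965926, 0.258819], [-0.258819, -0.965926]] × [-10, 8]ᵀ ≈ [11.7298, -5.1392]ᵀ
Result: (11.7298, -5.1392)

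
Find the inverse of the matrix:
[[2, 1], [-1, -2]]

For [[a,b],[c,d]], inverse = (1/det)·[[d,-b],[-c,a]]
det = (2)(-2) - (1)(-1) = -4 - -1 = -3
Inverse = (1/-3)·[[-2, -1], [1, 2]]
= [[2/3, 1/3], [-1/3, -2/3]]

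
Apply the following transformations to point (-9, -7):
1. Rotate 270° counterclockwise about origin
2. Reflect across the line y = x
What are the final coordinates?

Step 1: Rotate 270° → (-7, 9)
Step 2: Reflect across line y = x → (9, -7)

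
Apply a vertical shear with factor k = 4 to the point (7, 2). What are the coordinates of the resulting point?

Shear matrix for vertical shear with factor k = 4:
[[1, 0], [4, 1]]
Result: (7, 2) → (7, 30)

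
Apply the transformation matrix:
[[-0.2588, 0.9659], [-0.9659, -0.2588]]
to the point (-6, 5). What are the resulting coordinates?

Matrix multiplication:
[[-0.2588, 0.9659], [-0.9659, -0.2588]] × [-6, 5]ᵀ
= [(-0.2588)(-6) + (0.9659)(5), (-0.9659)(-6) + (-0.2588)(5)]ᵀ
= [6.3823, 4.5014]ᵀ
Result: (6.3823, 4.5014)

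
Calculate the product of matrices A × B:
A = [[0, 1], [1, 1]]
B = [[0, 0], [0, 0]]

Matrix multiplication:
C[0][0] = 0×0 + 1×0 = 0
C[0][1] = 0×0 + 1×0 = 0
C[1][0] = 1×0 + 1×0 = 0
C[1][1] = 1×0 + 1×0 = 0
Result: [[0, 0], [0, 0]]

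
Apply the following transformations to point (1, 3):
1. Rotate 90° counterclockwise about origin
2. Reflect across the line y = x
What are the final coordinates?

Step 1: Rotate 90° → (-3, 1)
Step 2: Reflect across line y = x → (1, -3)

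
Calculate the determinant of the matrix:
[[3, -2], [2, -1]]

For a 2×2 matrix [[a, b], [c, d]], det = ad - bc
det = (3)(-1) - (-2)(2) = -3 - -4 = 1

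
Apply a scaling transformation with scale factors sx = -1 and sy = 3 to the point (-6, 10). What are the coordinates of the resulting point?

Scaling matrix:
[[-1, 0], [0, 3]]
Result: (-6 × -1, 10 × 3) = (6, 30)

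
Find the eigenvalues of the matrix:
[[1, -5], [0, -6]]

Characteristic equation: det(A - λI) = 0
λ² - (trace)λ + (det) = 0
trace = 1 + -6 = -5, det = (1)(-6) - (-5)(0) = -6
λ² - (-5)λ + (-6) = 0
λ = (-5 ± √((-5)² - 4·(-6))) / 2 = (-5 ± √49) / 2
Solving: λ = -6, 1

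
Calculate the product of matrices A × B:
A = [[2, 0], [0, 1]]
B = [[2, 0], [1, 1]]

Matrix multiplication:
C[0][0] = 2×2 + 0×1 = 4
C[0][1] = 2×0 + 0×1 = 0
C[1][0] = 0×2 + 1×1 = 1
C[1][1] = 0×0 + 1×1 = 1
Result: [[4, 0], [1, 1]]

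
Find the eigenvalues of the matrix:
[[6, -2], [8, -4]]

Characteristic equation: det(A - λI) = 0
λ² - (trace)λ + (det) = 0
trace = 6 + -4 = 2, det = (6)(-4) - (-2)(8) = -8
λ² - (2)λ + (-8) = 0
λ = (2 ± √((2)² - 4·(-8))) / 2 = (2 ± √36) / 2
Solving: λ = -2, 4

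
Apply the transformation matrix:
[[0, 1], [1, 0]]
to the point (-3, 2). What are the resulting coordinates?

Matrix multiplication:
[[0, 1], [1, 0]] × [-3, 2]ᵀ
= [(0)(-3) + (1)(2), (1)(-3) + (0)(2)]ᵀ
= [2, -3]ᵀ
Result: (2, -3)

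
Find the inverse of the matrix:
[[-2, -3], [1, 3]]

For [[a,b],[c,d]], inverse = (1/det)·[[d,-b],[-c,a]]
det = (-2)(3) - (-3)(1) = -6 - -3 = -3
Inverse = (1/-3)·[[3, 3], [-1, -2]]
= [[-1, -1], [1/3, 2/3]]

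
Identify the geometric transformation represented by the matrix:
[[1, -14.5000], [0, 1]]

This matrix represents: horizontal shear with factor -14.5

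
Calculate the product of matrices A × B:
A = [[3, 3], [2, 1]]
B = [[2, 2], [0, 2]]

Matrix multiplication:
C[0][0] = 3×2 + 3×0 = 6
C[0][1] = 3×2 + 3×2 = 12
C[1][0] = 2×2 + 1×0 = 4
C[1][1] = 2×2 + 1×2 = 6
Result: [[6, 12], [4, 6]]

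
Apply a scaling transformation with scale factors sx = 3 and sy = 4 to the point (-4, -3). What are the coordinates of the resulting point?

Scaling matrix:
[[3, 0], [0, 4]]
Result: (-4 × 3, -3 × 4) = (-12, -12)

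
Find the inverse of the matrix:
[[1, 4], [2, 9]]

For [[a,b],[c,d]], inverse = (1/det)·[[d,-b],[-c,a]]
det = (1)(9) - (4)(2) = 9 - 8 = 1
Inverse = [[9, -4], [-2, 1]]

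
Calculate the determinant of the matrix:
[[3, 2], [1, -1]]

For a 2×2 matrix [[a, b], [c, d]], det = ad - bc
det = (3)(-1) - (2)(1) = -3 - 2 = -5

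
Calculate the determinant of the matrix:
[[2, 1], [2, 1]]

For a 2×2 matrix [[a, b], [c, d]], det = ad - bc
det = (2)(1) - (1)(2) = 2 - 2 = 0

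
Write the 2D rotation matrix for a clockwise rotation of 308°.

Rotation matrix formula: [[cos θ, -sin θ], [sin θ, cos θ]]
A clockwise rotation by 308° is equivalent to a counterclockwise rotation by -308°.
For θ = -308°:
cos(-308°) = 0.6157
sin(-308°) = 0.7880
Result: [[0.6157, -0.7880], [0.7880, 0.6157]]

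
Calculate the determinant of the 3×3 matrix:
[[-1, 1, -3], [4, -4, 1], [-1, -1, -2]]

Expansion along first row:
det = -1·det([[-4,1],[-1,-2]]) - 1·det([[4,1],[-1,-2]]) + -3·det([[4,-4],[-1,-1]])
    = -1·(-4·-2 - 1·-1) - 1·(4·-2 - 1·-1) + -3·(4·-1 - -4·-1)
    = -1·9 - 1·-7 + -3·-8
    = -9 + 7 + 24 = 22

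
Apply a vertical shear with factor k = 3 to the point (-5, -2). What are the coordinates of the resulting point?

Shear matrix for vertical shear with factor k = 3:
[[1, 0], [3, 1]]
Result: (-5, -2) → (-5, -17)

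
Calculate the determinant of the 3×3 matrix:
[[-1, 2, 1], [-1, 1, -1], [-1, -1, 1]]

Expansion along first row:
det = -1·det([[1,-1],[-1,1]]) - 2·det([[-1,-1],[-1,1]]) + 1·det([[-1,1],[-1,-1]])
    = -1·(1·1 - -1·-1) - 2·(-1·1 - -1·-1) + 1·(-1·-1 - 1·-1)
    = -1·0 - 2·-2 + 1·2
    = 0 + 4 + 2 = 6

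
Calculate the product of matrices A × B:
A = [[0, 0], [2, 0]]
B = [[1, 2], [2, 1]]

Matrix multiplication:
C[0][0] = 0×1 + 0×2 = 0
C[0][1] = 0×2 + 0×1 = 0
C[1][0] = 2×1 + 0×2 = 2
C[1][1] = 2×2 + 0×1 = 4
Result: [[0, 0], [2, 4]]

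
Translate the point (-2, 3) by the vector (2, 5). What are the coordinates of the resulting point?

Translation by (2, 5) (homogeneous matrix [[1, 0, 2], [0, 1, 5], [0, 0, 1]]):
x' = -2 + 2 = 0
y' = 3 + 5 = 8
Result: (0, 8)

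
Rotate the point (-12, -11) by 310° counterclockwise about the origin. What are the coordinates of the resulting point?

Rotation matrix for 310°: [[cos 310°, -sin 310°], [sin 310°, cos 310°]] ≈ [[0.642788, 0.766044], [-0.766044, 0.642788]]
[[0.642788, 0.766044], [-0.766044, 0.642788]] × [-12, -11]ᵀ ≈ [-16.1399, 2.1219]ᵀ
Result: (-16.1399, 2.1219)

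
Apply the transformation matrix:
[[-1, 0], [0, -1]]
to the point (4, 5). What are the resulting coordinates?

Matrix multiplication:
[[-1, 0], [0, -1]] × [4, 5]ᵀ
= [(-1)(4) + (0)(5), (0)(4) + (-1)(5)]ᵀ
= [-4, -5]ᵀ
Result: (-4, -5)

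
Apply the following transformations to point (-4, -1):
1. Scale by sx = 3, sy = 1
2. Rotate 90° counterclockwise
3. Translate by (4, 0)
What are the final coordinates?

Step 1: Scale → (-12, -1)
Step 2: Rotate 90° → (1, -12)
Step 3: Translate → (5, -12)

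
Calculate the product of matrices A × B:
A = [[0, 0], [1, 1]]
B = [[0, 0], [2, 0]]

Matrix multiplication:
C[0][0] = 0×0 + 0×2 = 0
C[0][1] = 0×0 + 0×0 = 0
C[1][0] = 1×0 + 1×2 = 2
C[1][1] = 1×0 + 1×0 = 0
Result: [[0, 0], [2, 0]]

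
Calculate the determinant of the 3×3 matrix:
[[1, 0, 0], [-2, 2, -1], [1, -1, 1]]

Expansion along first row:
det = 1·det([[2,-1],[-1,1]]) - 0·det([[-2,-1],[1,1]]) + 0·det([[-2,2],[1,-1]])
    = 1·(2·1 - -1·-1) - 0·(-2·1 - -1·1) + 0·(-2·-1 - 2·1)
    = 1·1 - 0·-1 + 0·0
    = 1 + 0 + 0 = 1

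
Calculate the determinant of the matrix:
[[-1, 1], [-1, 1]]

For a 2×2 matrix [[a, b], [c, d]], det = ad - bc
det = (-1)(1) - (1)(-1) = -1 - -1 = 0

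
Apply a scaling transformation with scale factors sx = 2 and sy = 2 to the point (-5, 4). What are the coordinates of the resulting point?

Scaling matrix:
[[2, 0], [0, 2]]
Result: (-5 × 2, 4 × 2) = (-10, 8)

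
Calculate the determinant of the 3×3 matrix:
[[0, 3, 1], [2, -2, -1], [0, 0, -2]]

Expansion along first row:
det = 0·det([[-2,-1],[0,-2]]) - 3·det([[2,-1],[0,-2]]) + 1·det([[2,-2],[0,0]])
    = 0·(-2·-2 - -1·0) - 3·(2·-2 - -1·0) + 1·(2·0 - -2·0)
    = 0·4 - 3·-4 + 1·0
    = 0 + 12 + 0 = 12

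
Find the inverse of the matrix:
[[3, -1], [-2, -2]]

For [[a,b],[c,d]], inverse = (1/det)·[[d,-b],[-c,a]]
det = (3)(-2) - (-1)(-2) = -6 - 2 = -8
Inverse = (1/-8)·[[-2, 1], [2, 3]]
= [[1/4, -1/8], [-1/4, -3/8]]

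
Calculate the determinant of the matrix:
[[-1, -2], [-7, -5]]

For a 2×2 matrix [[a, b], [c, d]], det = ad - bc
det = (-1)(-5) - (-2)(-7) = 5 - 14 = -9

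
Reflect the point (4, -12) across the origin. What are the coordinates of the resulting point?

Reflection across origin: (4, -12) → (-4, 12)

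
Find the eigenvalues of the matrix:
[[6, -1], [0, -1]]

Characteristic equation: det(A - λI) = 0
λ² - (trace)λ + (det) = 0
trace = 6 + -1 = 5, det = (6)(-1) - (-1)(0) = -6
λ² - (5)λ + (-6) = 0
λ = (5 ± √((5)² - 4·(-6))) / 2 = (5 ± √49) / 2
Solving: λ = -1, 6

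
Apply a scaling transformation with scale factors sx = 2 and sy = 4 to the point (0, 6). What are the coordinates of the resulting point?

Scaling matrix:
[[2, 0], [0, 4]]
Result: (0 × 2, 6 × 4) = (0, 24)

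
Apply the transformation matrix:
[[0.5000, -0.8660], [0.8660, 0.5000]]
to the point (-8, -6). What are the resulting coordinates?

Matrix multiplication:
[[0.5000, -0.8660], [0.8660, 0.5000]] × [-8, -6]ᵀ
= [(0.5000)(-8) + (-0.8660)(-6), (0.8660)(-8) + (0.5000)(-6)]ᵀ
= [1.1960, -9.9280]ᵀ
Result: (1.1960, -9.9280)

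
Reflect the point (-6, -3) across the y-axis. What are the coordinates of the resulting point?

Reflection across y-axis: (-6, -3) → (6, -3)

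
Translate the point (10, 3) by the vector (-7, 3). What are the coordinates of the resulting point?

Translation by (-7, 3) (homogeneous matrix [[1, 0, -7], [0, 1, 3], [0, 0, 1]]):
x' = 10 + -7 = 3
y' = 3 + 3 = 6
Result: (3, 6)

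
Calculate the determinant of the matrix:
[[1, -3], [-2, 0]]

For a 2×2 matrix [[a, b], [c, d]], det = ad - bc
det = (1)(0) - (-3)(-2) = 0 - 6 = -6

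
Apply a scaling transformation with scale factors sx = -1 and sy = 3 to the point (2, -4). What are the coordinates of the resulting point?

Scaling matrix:
[[-1, 0], [0, 3]]
Result: (2 × -1, -4 × 3) = (-2, -12)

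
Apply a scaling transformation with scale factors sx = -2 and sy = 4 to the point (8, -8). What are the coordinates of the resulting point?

Scaling matrix:
[[-2, 0], [0, 4]]
Result: (8 × -2, -8 × 4) = (-16, -32)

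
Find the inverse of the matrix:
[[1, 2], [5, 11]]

For [[a,b],[c,d]], inverse = (1/det)·[[d,-b],[-c,a]]
det = (1)(11) - (2)(5) = 11 - 10 = 1
Inverse = [[11, -2], [-5, 1]]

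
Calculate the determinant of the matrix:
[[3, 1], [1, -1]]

For a 2×2 matrix [[a, b], [c, d]], det = ad - bc
det = (3)(-1) - (1)(1) = -3 - 1 = -4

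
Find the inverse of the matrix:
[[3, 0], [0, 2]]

For [[a,b],[c,d]], inverse = (1/det)·[[d,-b],[-c,a]]
det = (3)(2) - (0)(0) = 6 - 0 = 6
Inverse = (1/6)·[[2, 0], [0, 3]]
= [[1/3, 0], [0, 1/2]]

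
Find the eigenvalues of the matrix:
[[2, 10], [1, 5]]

Characteristic equation: det(A - λI) = 0
λ² - (trace)λ + (det) = 0
trace = 2 + 5 = 7, det = (2)(5) - (10)(1) = 0
λ² - (7)λ + (0) = 0
λ = (7 ± √((7)² - 4·(0))) / 2 = (7 ± √49) / 2
Solving: λ = 0, 7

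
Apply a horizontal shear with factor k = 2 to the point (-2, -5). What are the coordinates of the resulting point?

Shear matrix for horizontal shear with factor k = 2:
[[1, 2], [0, 1]]
Result: (-2, -5) → (-12, -5)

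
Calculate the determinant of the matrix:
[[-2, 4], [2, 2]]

For a 2×2 matrix [[a, b], [c, d]], det = ad - bc
det = (-2)(2) - (4)(2) = -4 - 8 = -12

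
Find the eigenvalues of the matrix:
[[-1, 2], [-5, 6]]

Characteristic equation: det(A - λI) = 0
λ² - (trace)λ + (det) = 0
trace = -1 + 6 = 5, det = (-1)(6) - (2)(-5) = 4
λ² - (5)λ + (4) = 0
λ = (5 ± √((5)² - 4·(4))) / 2 = (5 ± √9) / 2
Solving: λ = 1, 4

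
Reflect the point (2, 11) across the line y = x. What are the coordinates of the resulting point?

Reflection across line y = x: (2, 11) → (11, 2)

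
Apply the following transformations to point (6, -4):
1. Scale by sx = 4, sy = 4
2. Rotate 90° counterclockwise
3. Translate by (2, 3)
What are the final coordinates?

Step 1: Scale → (24, -16)
Step 2: Rotate 90° → (16, 24)
Step 3: Translate → (18, 27)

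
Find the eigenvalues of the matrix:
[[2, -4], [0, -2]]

Characteristic equation: det(A - λI) = 0
λ² - (trace)λ + (det) = 0
trace = 2 + -2 = 0, det = (2)(-2) - (-4)(0) = -4
λ² - (0)λ + (-4) = 0
λ = (0 ± √((0)² - 4·(-4))) / 2 = (0 ± √16) / 2
Solving: λ = -2, 2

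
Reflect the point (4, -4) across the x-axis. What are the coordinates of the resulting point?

Reflection across x-axis: (4, -4) → (4, 4)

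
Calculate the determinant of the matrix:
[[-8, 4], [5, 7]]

For a 2×2 matrix [[a, b], [c, d]], det = ad - bc
det = (-8)(7) - (4)(5) = -56 - 20 = -76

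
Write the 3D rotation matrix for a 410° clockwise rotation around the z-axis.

Rotation matrix for clockwise 410° around z-axis:
A clockwise rotation by 410° is a counterclockwise rotation by -410°.
cos(-410°) = 0.6428, sin(-410°) = -0.7660
Result: [[0.6428, 0.7660, 0], [-0.7660, 0.6428, 0], [0, 0, 1]]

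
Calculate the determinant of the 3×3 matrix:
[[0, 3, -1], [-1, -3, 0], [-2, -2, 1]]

Expansion along first row:
det = 0·det([[-3,0],[-2,1]]) - 3·det([[-1,0],[-2,1]]) + -1·det([[-1,-3],[-2,-2]])
    = 0·(-3·1 - 0·-2) - 3·(-1·1 - 0·-2) + -1·(-1·-2 - -3·-2)
    = 0·-3 - 3·-1 + -1·-4
    = 0 + 3 + 4 = 7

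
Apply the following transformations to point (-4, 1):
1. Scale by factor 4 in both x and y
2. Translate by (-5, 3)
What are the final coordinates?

Step 1: Scale (-4, 1) by 4 → (-16, 4)
Step 2: Translate by (-5, 3) → (-21, 7)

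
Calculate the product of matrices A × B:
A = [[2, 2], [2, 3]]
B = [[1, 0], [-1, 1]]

Matrix multiplication:
C[0][0] = 2×1 + 2×-1 = 0
C[0][1] = 2×0 + 2×1 = 2
C[1][0] = 2×1 + 3×-1 = -1
C[1][1] = 2×0 + 3×1 = 3
Result: [[0, 2], [-1, 3]]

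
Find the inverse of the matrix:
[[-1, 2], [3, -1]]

For [[a,b],[c,d]], inverse = (1/det)·[[d,-b],[-c,a]]
det = (-1)(-1) - (2)(3) = 1 - 6 = -5
Inverse = (1/-5)·[[-1, -2], [-3, -1]]
= [[1/5, 2/5], [3/5, 1/5]]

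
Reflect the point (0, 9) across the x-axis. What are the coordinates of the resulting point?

Reflection across x-axis: (0, 9) → (0, -9)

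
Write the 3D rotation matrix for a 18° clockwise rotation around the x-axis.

Rotation matrix for clockwise 18° around x-axis:
A clockwise rotation by 18° is a counterclockwise rotation by -18°.
cos(-18°) = 0.9511, sin(-18°) = -0.3090
Result: [[1, 0, 0], [0, 0.9511, 0.3090], [0, -0.3090, 0.9511]]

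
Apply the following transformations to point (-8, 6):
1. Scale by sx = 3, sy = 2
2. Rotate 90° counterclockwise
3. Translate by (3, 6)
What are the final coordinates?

Step 1: Scale → (-24, 12)
Step 2: Rotate 90° → (-12, -24)
Step 3: Translate → (-9, -18)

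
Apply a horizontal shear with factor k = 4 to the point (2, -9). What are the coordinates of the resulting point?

Shear matrix for horizontal shear with factor k = 4:
[[1, 4], [0, 1]]
Result: (2, -9) → (-34, -9)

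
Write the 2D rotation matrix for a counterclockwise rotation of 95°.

Rotation matrix formula: [[cos θ, -sin θ], [sin θ, cos θ]]
For θ = 95°:
cos(95°) = -0.0872
sin(95°) = 0.9962
Result: [[-0.0872, -0.9962], [0.9962, -0.0872]]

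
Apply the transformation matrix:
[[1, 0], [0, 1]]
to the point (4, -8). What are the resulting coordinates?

Matrix multiplication:
[[1, 0], [0, 1]] × [4, -8]ᵀ
= [(1)(4) + (0)(-8), (0)(4) + (1)(-8)]ᵀ
= [4, -8]ᵀ
Result: (4, -8)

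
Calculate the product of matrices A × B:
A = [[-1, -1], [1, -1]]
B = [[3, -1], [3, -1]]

Matrix multiplication:
C[0][0] = -1×3 + -1×3 = -6
C[0][1] = -1×-1 + -1×-1 = 2
C[1][0] = 1×3 + -1×3 = 0
C[1][1] = 1×-1 + -1×-1 = 0
Result: [[-6, 2], [0, 0]]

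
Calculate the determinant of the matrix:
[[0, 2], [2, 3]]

For a 2×2 matrix [[a, b], [c, d]], det = ad - bc
det = (0)(3) - (2)(2) = 0 - 4 = -4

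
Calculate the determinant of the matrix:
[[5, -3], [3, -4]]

For a 2×2 matrix [[a, b], [c, d]], det = ad - bc
det = (5)(-4) - (-3)(3) = -20 - -9 = -11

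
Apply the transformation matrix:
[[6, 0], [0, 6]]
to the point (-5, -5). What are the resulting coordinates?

Matrix multiplication:
[[6, 0], [0, 6]] × [-5, -5]ᵀ
= [(6)(-5) + (0)(-5), (0)(-5) + (6)(-5)]ᵀ
= [-30, -30]ᵀ
Result: (-30, -30)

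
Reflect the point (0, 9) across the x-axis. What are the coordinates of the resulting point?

Reflection across x-axis: (0, 9) → (0, -9)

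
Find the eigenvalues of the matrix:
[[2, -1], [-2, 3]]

Characteristic equation: det(A - λI) = 0
λ² - (trace)λ + (det) = 0
trace = 2 + 3 = 5, det = (2)(3) - (-1)(-2) = 4
λ² - (5)λ + (4) = 0
λ = (5 ± √((5)² - 4·(4))) / 2 = (5 ± √9) / 2
Solving: λ = 1, 4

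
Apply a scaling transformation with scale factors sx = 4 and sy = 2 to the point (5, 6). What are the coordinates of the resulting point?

Scaling matrix:
[[4, 0], [0, 2]]
Result: (5 × 4, 6 × 2) = (20, 12)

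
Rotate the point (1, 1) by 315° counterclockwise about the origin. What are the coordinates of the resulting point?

Rotation matrix for 315°: [[cos 315°, -sin 315°], [sin 315°, cos 315°]] ≈ [[0.707107, 0.707107], [-0.707107, 0.707107]]
[[0.707107, 0.707107], [-0.707107, 0.707107]] × [1, 1]ᵀ ≈ [1.4142, 0]ᵀ
Result: (1.4142, 0)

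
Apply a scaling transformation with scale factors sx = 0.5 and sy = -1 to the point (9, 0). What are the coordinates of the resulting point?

Scaling matrix:
[[0.50, 0], [0, -1]]
Result: (9 × 0.5, 0 × -1) = (4.5, 0)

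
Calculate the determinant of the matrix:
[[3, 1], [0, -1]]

For a 2×2 matrix [[a, b], [c, d]], det = ad - bc
det = (3)(-1) - (1)(0) = -3 - 0 = -3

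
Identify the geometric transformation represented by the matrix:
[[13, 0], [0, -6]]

This matrix represents: non-uniform scaling by sx = 13, sy = -6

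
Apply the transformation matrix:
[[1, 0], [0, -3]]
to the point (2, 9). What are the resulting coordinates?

Matrix multiplication:
[[1, 0], [0, -3]] × [2, 9]ᵀ
= [(1)(2) + (0)(9), (0)(2) + (-3)(9)]ᵀ
= [2, -27]ᵀ
Result: (2, -27)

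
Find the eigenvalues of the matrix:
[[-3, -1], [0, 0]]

Characteristic equation: det(A - λI) = 0
λ² - (trace)λ + (det) = 0
trace = -3 + 0 = -3, det = (-3)(0) - (-1)(0) = 0
λ² - (-3)λ + (0) = 0
λ = (-3 ± √((-3)² - 4·(0))) / 2 = (-3 ± √9) / 2
Solving: λ = -3, 0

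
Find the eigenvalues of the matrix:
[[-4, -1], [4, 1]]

Characteristic equation: det(A - λI) = 0
λ² - (trace)λ + (det) = 0
trace = -4 + 1 = -3, det = (-4)(1) - (-1)(4) = 0
λ² - (-3)λ + (0) = 0
λ = (-3 ± √((-3)² - 4·(0))) / 2 = (-3 ± √9) / 2
Solving: λ = -3, 0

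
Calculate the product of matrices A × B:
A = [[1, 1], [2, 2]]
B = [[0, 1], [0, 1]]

Matrix multiplication:
C[0][0] = 1×0 + 1×0 = 0
C[0][1] = 1×1 + 1×1 = 2
C[1][0] = 2×0 + 2×0 = 0
C[1][1] = 2×1 + 2×1 = 4
Result: [[0, 2], [0, 4]]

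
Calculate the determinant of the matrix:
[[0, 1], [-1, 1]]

For a 2×2 matrix [[a, b], [c, d]], det = ad - bc
det = (0)(1) - (1)(-1) = 0 - -1 = 1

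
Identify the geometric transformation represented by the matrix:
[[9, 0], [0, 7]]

This matrix represents: non-uniform scaling by sx = 9, sy = 7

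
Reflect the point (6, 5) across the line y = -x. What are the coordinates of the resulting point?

Reflection across line y = -x: (6, 5) → (-5, -6)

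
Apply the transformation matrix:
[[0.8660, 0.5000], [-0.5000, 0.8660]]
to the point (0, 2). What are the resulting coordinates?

Matrix multiplication:
[[0.8660, 0.5000], [-0.5000, 0.8660]] × [0, 2]ᵀ
= [(0.8660)(0) + (0.5000)(2), (-0.5000)(0) + (0.8660)(2)]ᵀ
= [1, 1.7320]ᵀ
Result: (1, 1.7320)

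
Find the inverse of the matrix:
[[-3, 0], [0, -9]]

For [[a,b],[c,d]], inverse = (1/det)·[[d,-b],[-c,a]]
det = (-3)(-9) - (0)(0) = 27 - 0 = 27
Inverse = (1/27)·[[-9, 0], [0, -3]]
= [[-1/3, 0], [0, -1/9]]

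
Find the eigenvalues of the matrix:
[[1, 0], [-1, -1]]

Characteristic equation: det(A - λI) = 0
λ² - (trace)λ + (det) = 0
trace = 1 + -1 = 0, det = (1)(-1) - (0)(-1) = -1
λ² - (0)λ + (-1) = 0
λ = (0 ± √((0)² - 4·(-1))) / 2 = (0 ± √4) / 2
Solving: λ = -1, 1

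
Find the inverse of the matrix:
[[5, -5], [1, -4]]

For [[a,b],[c,d]], inverse = (1/det)·[[d,-b],[-c,a]]
det = (5)(-4) - (-5)(1) = -20 - -5 = -15
Inverse = (1/-15)·[[-4, 5], [-1, 5]]
= [[4/15, -1/3], [1/15, -1/3]]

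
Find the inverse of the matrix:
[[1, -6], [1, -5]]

For [[a,b],[c,d]], inverse = (1/det)·[[d,-b],[-c,a]]
det = (1)(-5) - (-6)(1) = -5 - -6 = 1
Inverse = [[-5, 6], [-1, 1]]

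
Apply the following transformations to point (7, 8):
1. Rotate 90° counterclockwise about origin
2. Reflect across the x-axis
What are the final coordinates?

Step 1: Rotate 90° → (-8, 7)
Step 2: Reflect across x-axis → (-8, -7)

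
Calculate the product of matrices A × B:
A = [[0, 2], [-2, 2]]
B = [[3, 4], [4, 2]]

Matrix multiplication:
C[0][0] = 0×3 + 2×4 = 8
C[0][1] = 0×4 + 2×2 = 4
C[1][0] = -2×3 + 2×4 = 2
C[1][1] = -2×4 + 2×2 = -4
Result: [[8, 4], [2, -4]]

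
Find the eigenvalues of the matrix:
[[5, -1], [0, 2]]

Characteristic equation: det(A - λI) = 0
λ² - (trace)λ + (det) = 0
trace = 5 + 2 = 7, det = (5)(2) - (-1)(0) = 10
λ² - (7)λ + (10) = 0
λ = (7 ± √((7)² - 4·(10))) / 2 = (7 ± √9) / 2
Solving: λ = 2, 5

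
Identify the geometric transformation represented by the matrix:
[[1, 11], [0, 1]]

This matrix represents: horizontal shear with factor 11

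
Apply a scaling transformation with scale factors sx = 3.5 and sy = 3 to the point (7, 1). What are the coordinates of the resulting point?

Scaling matrix:
[[3.50, 0], [0, 3]]
Result: (7 × 3.5, 1 × 3) = (24.5, 3)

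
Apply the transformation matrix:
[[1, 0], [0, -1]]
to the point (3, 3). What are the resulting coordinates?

Matrix multiplication:
[[1, 0], [0, -1]] × [3, 3]ᵀ
= [(1)(3) + (0)(3), (0)(3) + (-1)(3)]ᵀ
= [3, -3]ᵀ
Result: (3, -3)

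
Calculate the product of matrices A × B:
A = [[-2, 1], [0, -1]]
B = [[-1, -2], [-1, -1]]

Matrix multiplication:
C[0][0] = -2×-1 + 1×-1 = 1
C[0][1] = -2×-2 + 1×-1 = 3
C[1][0] = 0×-1 + -1×-1 = 1
C[1][1] = 0×-2 + -1×-1 = 1
Result: [[1, 3], [1, 1]]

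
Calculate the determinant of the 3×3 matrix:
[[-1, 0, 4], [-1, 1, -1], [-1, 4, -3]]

Expansion along first row:
det = -1·det([[1,-1],[4,-3]]) - 0·det([[-1,-1],[-1,-3]]) + 4·det([[-1,1],[-1,4]])
    = -1·(1·-3 - -1·4) - 0·(-1·-3 - -1·-1) + 4·(-1·4 - 1·-1)
    = -1·1 - 0·2 + 4·-3
    = -1 + 0 + -12 = -13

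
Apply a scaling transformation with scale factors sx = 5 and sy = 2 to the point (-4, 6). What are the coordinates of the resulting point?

Scaling matrix:
[[5, 0], [0, 2]]
Result: (-4 × 5, 6 × 2) = (-20, 12)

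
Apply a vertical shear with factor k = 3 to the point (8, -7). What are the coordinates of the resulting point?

Shear matrix for vertical shear with factor k = 3:
[[1, 0], [3, 1]]
Result: (8, -7) → (8, 17)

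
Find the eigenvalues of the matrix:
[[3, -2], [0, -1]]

Characteristic equation: det(A - λI) = 0
λ² - (trace)λ + (det) = 0
trace = 3 + -1 = 2, det = (3)(-1) - (-2)(0) = -3
λ² - (2)λ + (-3) = 0
λ = (2 ± √((2)² - 4·(-3))) / 2 = (2 ± √16) / 2
Solving: λ = -1, 3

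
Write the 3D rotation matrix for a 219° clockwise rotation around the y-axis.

Rotation matrix for clockwise 219° around y-axis:
A clockwise rotation by 219° is a counterclockwise rotation by -219°.
cos(-219°) = -0.7771, sin(-219°) = 0.6293
Result: [[-0.7771, 0, 0.6293], [0, 1, 0], [-0.6293, 0, -0.7771]]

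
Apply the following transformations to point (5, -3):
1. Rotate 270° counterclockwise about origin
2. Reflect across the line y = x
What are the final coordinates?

Step 1: Rotate 270° → (-3, -5)
Step 2: Reflect across line y = x → (-5, -3)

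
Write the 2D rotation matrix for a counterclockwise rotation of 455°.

Rotation matrix formula: [[cos θ, -sin θ], [sin θ, cos θ]]
For θ = 455°:
cos(455°) = -0.0872
sin(455°) = 0.9962
Result: [[-0.0872, -0.9962], [0.9962, -0.0872]]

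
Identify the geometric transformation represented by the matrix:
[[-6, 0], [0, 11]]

This matrix represents: non-uniform scaling by sx = -6, sy = 11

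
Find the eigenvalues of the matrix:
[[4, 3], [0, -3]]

Characteristic equation: det(A - λI) = 0
λ² - (trace)λ + (det) = 0
trace = 4 + -3 = 1, det = (4)(-3) - (3)(0) = -12
λ² - (1)λ + (-12) = 0
λ = (1 ± √((1)² - 4·(-12))) / 2 = (1 ± √49) / 2
Solving: λ = -3, 4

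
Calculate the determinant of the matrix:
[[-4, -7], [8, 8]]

For a 2×2 matrix [[a, b], [c, d]], det = ad - bc
det = (-4)(8) - (-7)(8) = -32 - -56 = 24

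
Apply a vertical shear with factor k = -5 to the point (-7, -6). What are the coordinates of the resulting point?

Shear matrix for vertical shear with factor k = -5:
[[1, 0], [-5, 1]]
Result: (-7, -6) → (-7, 29)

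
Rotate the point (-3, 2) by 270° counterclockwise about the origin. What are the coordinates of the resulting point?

Rotation matrix for 270°: [[cos 270°, -sin 270°], [sin 270°, cos 270°]] = [[0, 1], [-1, 0]]
[[0, 1], [-1, 0]] × [-3, 2]ᵀ = [2, 3]ᵀ
Result: (2, 3)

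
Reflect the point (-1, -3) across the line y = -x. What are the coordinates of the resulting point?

Reflection across line y = -x: (-1, -3) → (3, 1)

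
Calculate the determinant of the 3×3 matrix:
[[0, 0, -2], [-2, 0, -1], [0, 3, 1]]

Expansion along first row:
det = 0·det([[0,-1],[3,1]]) - 0·det([[-2,-1],[0,1]]) + -2·det([[-2,0],[0,3]])
    = 0·(0·1 - -1·3) - 0·(-2·1 - -1·0) + -2·(-2·3 - 0·0)
    = 0·3 - 0·-2 + -2·-6
    = 0 + 0 + 12 = 12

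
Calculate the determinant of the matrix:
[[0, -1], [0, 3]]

For a 2×2 matrix [[a, b], [c, d]], det = ad - bc
det = (0)(3) - (-1)(0) = 0 - 0 = 0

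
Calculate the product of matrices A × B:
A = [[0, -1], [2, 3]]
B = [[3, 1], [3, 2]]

Matrix multiplication:
C[0][0] = 0×3 + -1×3 = -3
C[0][1] = 0×1 + -1×2 = -2
C[1][0] = 2×3 + 3×3 = 15
C[1][1] = 2×1 + 3×2 = 8
Result: [[-3, -2], [15, 8]]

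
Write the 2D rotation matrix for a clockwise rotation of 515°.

Rotation matrix formula: [[cos θ, -sin θ], [sin θ, cos θ]]
A clockwise rotation by 515° is equivalent to a counterclockwise rotation by -515°.
For θ = -515°:
cos(-515°) = -0.9063
sin(-515°) = -0.4226
Result: [[-0.9063, 0.4226], [-0.4226, -0.9063]]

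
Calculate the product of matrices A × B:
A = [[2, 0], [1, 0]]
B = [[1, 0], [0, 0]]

Matrix multiplication:
C[0][0] = 2×1 + 0×0 = 2
C[0][1] = 2×0 + 0×0 = 0
C[1][0] = 1×1 + 0×0 = 1
C[1][1] = 1×0 + 0×0 = 0
Result: [[2, 0], [1, 0]]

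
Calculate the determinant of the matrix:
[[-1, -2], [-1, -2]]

For a 2×2 matrix [[a, b], [c, d]], det = ad - bc
det = (-1)(-2) - (-2)(-1) = 2 - 2 = 0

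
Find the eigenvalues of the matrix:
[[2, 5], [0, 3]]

Characteristic equation: det(A - λI) = 0
λ² - (trace)λ + (det) = 0
trace = 2 + 3 = 5, det = (2)(3) - (5)(0) = 6
λ² - (5)λ + (6) = 0
λ = (5 ± √((5)² - 4·(6))) / 2 = (5 ± √1) / 2
Solving: λ = 2, 3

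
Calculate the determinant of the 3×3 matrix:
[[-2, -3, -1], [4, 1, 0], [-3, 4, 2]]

Expansion along first row:
det = -2·det([[1,0],[4,2]]) - -3·det([[4,0],[-3,2]]) + -1·det([[4,1],[-3,4]])
    = -2·(1·2 - 0·4) - -3·(4·2 - 0·-3) + -1·(4·4 - 1·-3)
    = -2·2 - -3·8 + -1·19
    = -4 + 24 + -19 = 1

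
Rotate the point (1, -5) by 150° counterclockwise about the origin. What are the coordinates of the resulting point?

Rotation matrix for 150°: [[cos 150°, -sin 150°], [sin 150°, cos 150°]] ≈ [[-0.866025, -0.500000], [0.500000, -0.866025]]
[[-0.866025, -0.500000], [0.500000, -0.866025]] × [1, -5]ᵀ ≈ [1.6340, 4.8301]ᵀ
Result: (1.6340, 4.8301)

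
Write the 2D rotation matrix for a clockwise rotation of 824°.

Rotation matrix formula: [[cos θ, -sin θ], [sin θ, cos θ]]
A clockwise rotation by 824° is equivalent to a counterclockwise rotation by -824°.
For θ = -824°:
cos(-824°) = -0.2419
sin(-824°) = -0.9703
Result: [[-0.2419, 0.9703], [-0.9703, -0.2419]]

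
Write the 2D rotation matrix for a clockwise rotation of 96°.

Rotation matrix formula: [[cos θ, -sin θ], [sin θ, cos θ]]
A clockwise rotation by 96° is equivalent to a counterclockwise rotation by -96°.
For θ = -96°:
cos(-96°) = -0.1045
sin(-96°) = -0.9945
Result: [[-0.1045, 0.9945], [-0.9945, -0.1045]]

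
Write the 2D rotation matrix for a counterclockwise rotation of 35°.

Rotation matrix formula: [[cos θ, -sin θ], [sin θ, cos θ]]
For θ = 35°:
cos(35°) = 0.8192
sin(35°) = 0.5736
Result: [[0.8192, -0.5736], [0.5736, 0.8192]]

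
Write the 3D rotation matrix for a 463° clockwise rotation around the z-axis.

Rotation matrix for clockwise 463° around z-axis:
A clockwise rotation by 463° is a counterclockwise rotation by -463°.
cos(-463°) = -0.2250, sin(-463°) = -0.9744
Result: [[-0.2250, 0.9744, 0], [-0.9744, -0.2250, 0], [0, 0, 1]]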